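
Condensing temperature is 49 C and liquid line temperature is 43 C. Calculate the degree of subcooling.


Subcooling = T_cond - T_liquid
Subcooling = 49 - 43
Subcooling = 6 K

6


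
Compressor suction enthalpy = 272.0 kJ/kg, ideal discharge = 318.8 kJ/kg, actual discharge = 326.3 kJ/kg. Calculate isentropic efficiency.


dh_ideal = 318.8 - 272.0 = 46.8 kJ/kg
dh_actual = 326.3 - 272.0 = 54.3 kJ/kg
eta_s = dh_ideal / dh_actual = 46.8 / 54.3
eta_s = 0.8619

0.8619


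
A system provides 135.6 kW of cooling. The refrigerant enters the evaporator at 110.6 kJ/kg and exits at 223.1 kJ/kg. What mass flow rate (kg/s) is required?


dh = 223.1 - 110.6 = 112.5 kJ/kg
m_dot = Q / dh = 135.6 / 112.5 = 1.2053 kg/s

1.2053


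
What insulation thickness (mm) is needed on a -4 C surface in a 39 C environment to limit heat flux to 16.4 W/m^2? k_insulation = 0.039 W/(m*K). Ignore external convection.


dT = 39 - (-4) = 43 K
thickness = k * dT / q_max * 1000
thickness = 0.039 * 43 / 16.4 * 1000
thickness = 102.3 mm

102.3


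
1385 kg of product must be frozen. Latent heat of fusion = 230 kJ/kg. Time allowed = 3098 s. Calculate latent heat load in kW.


Q_lat = m * h_fg / t
Q_lat = 1385 * 230 / 3098
Q_lat = 102.82 kW

102.82


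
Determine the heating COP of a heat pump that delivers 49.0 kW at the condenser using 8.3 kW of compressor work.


COP_hp = Q_cond / W
COP_hp = 49.0 / 8.3
COP_hp = 5.904

5.904


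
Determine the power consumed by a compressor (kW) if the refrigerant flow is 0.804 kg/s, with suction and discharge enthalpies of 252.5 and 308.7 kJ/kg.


dh = 308.7 - 252.5 = 56.2 kJ/kg
W = m_dot * dh = 0.804 * 56.2 = 45.18 kW

45.18


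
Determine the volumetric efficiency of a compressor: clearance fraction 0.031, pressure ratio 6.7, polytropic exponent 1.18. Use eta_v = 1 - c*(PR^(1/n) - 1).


PR^(1/n) = 6.7^(1/1.18) = 5.01260395
eta_v = 1 - 0.031 * (5.01260395 - 1)
eta_v = 0.8756

0.8756


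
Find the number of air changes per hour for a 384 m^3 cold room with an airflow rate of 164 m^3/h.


ACH = flow / volume
ACH = 164 / 384
ACH = 0.427

0.427


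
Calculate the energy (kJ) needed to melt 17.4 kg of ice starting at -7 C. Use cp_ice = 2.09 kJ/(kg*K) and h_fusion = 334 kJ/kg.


Sensible heat = cp * dT = 2.09 * 7 = 14.63 kJ/kg
Total per kg = 14.63 + 334 = 348.63 kJ/kg
Q = m * total = 17.4 * 348.63
Q = 6066.2 kJ

6066.2


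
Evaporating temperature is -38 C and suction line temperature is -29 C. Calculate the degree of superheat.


Superheat = T_suction - T_evap
Superheat = -29 - (-38)
Superheat = 9 K

9


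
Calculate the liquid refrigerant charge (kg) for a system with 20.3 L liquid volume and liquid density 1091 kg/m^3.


Charge = V * rho / 1000
Charge = 20.3 * 1091 / 1000
Charge = 22.15 kg

22.15


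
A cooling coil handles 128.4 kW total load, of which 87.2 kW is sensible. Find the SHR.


SHR = Q_sensible / Q_total
SHR = 87.2 / 128.4
SHR = 0.679

0.679


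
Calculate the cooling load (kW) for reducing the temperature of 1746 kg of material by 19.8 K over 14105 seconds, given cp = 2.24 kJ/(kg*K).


Q = m * cp * dT / t
Q = 1746 * 2.24 * 19.8 / 14105
Q = 5.49 kW

5.49


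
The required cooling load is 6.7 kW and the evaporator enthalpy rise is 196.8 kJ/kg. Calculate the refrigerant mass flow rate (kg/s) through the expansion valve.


m_dot = Q / dh
m_dot = 6.7 / 196.8
m_dot = 0.034 kg/s

0.034


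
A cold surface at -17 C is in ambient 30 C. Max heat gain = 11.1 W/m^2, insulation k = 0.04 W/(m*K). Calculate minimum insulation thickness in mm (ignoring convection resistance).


dT = 30 - (-17) = 47 K
thickness = k * dT / q_max * 1000
thickness = 0.04 * 47 / 11.1 * 1000
thickness = 169.4 mm

169.4


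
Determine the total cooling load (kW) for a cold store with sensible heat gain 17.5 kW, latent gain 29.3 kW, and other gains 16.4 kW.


Q_total = Q_s + Q_l + Q_misc
Q_total = 17.5 + 29.3 + 16.4
Q_total = 63.2 kW

63.2


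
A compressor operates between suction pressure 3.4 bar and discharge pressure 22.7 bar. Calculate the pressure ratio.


PR = P_high / P_low
PR = 22.7 / 3.4
PR = 6.676

6.676


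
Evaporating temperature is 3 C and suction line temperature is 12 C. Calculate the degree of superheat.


Superheat = T_suction - T_evap
Superheat = 12 - (3)
Superheat = 9 K

9


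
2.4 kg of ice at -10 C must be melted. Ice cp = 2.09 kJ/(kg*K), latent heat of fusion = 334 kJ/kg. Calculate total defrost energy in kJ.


Sensible heat = cp * dT = 2.09 * 10 = 20.9 kJ/kg
Total per kg = 20.9 + 334 = 354.9 kJ/kg
Q = m * total = 2.4 * 354.9
Q = 851.8 kJ

851.8


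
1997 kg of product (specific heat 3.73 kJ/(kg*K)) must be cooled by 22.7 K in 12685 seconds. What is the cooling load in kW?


Q = m * cp * dT / t
Q = 1997 * 3.73 * 22.7 / 12685
Q = 13.33 kW

13.33


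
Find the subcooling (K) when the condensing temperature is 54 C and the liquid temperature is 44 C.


Subcooling = T_cond - T_liquid
Subcooling = 54 - 44
Subcooling = 10 K

10


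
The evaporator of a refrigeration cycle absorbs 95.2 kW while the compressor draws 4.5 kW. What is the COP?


COP = Q_evap / W
COP = 95.2 / 4.5
COP = 21.156

21.156


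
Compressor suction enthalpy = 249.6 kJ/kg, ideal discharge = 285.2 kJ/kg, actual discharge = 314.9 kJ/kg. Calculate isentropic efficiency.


dh_ideal = 285.2 - 249.6 = 35.6 kJ/kg
dh_actual = 314.9 - 249.6 = 65.3 kJ/kg
eta_s = dh_ideal / dh_actual = 35.6 / 65.3
eta_s = 0.5452

0.5452


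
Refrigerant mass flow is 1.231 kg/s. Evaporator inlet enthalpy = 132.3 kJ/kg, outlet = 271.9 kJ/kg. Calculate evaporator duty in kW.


dh = 271.9 - 132.3 = 139.6 kJ/kg
Q_evap = m_dot * dh = 1.231 * 139.6
Q_evap = 171.85 kW

171.85


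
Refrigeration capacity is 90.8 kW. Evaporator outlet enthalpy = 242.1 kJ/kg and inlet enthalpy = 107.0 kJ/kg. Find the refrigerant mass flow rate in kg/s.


dh = 242.1 - 107.0 = 135.1 kJ/kg
m_dot = Q / dh = 90.8 / 135.1 = 0.6721 kg/s

0.6721


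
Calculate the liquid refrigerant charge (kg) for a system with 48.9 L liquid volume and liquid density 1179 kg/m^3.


Charge = V * rho / 1000
Charge = 48.9 * 1179 / 1000
Charge = 57.65 kg

57.65


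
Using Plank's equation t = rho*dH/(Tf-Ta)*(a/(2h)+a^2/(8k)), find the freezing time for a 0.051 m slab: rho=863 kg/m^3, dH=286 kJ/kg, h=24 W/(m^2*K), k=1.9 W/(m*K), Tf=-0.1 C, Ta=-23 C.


dT = -0.1 - (-23) = 22.9 K
term1 = a/(2h) = 0.051/(2*24) = 0.0010625
term2 = a^2/(8k) = 0.051^2/(8*1.9) = 0.0001711184211
t = rho*dH*1000/dT * (term1 + term2)
t = 863*286*1000/22.9 * (0.0010625 + 0.0001711184211)
t = 13296 s

13296


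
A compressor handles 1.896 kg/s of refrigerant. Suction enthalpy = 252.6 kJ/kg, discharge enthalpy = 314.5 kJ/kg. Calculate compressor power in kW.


dh = 314.5 - 252.6 = 61.9 kJ/kg
W = m_dot * dh = 1.896 * 61.9 = 117.36 kW

117.36


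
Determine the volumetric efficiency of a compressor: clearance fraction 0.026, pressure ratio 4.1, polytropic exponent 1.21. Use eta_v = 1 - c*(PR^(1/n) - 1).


PR^(1/n) = 4.1^(1/1.21) = 3.20946718
eta_v = 1 - 0.026 * (3.20946718 - 1)
eta_v = 0.9426

0.9426


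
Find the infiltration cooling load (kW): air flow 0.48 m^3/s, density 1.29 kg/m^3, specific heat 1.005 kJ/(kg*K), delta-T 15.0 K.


Q = V_dot * rho * cp * dT
Q = 0.48 * 1.29 * 1.005 * 15.0
Q = 9.334 kW

9.334


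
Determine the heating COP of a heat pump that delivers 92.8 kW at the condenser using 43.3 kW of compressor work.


COP_hp = Q_cond / W
COP_hp = 92.8 / 43.3
COP_hp = 2.143

2.143


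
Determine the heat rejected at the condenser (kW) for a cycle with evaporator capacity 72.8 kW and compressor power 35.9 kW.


Q_cond = Q_evap + W
Q_cond = 72.8 + 35.9
Q_cond = 108.7 kW

108.7


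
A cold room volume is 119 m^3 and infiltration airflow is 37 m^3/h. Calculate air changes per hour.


ACH = flow / volume
ACH = 37 / 119
ACH = 0.311

0.311


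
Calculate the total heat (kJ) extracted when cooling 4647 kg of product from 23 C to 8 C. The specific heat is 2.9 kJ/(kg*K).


dT = 23 - (8) = 15 K
Q = m * cp * dT = 4647 * 2.9 * 15
Q = 202145 kJ

202145


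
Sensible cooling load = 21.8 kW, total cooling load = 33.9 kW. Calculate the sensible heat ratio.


SHR = Q_sensible / Q_total
SHR = 21.8 / 33.9
SHR = 0.643

0.643


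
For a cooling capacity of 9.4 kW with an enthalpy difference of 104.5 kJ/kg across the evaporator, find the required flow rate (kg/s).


m_dot = Q / dh
m_dot = 9.4 / 104.5
m_dot = 0.09 kg/s

0.09


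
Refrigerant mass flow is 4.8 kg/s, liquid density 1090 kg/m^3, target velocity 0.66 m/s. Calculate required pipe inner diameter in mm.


A = m_dot / (rho * v) = 4.8 / (1090 * 0.66) = 0.006672226856 m^2
d = sqrt(4*A/pi) * 1000
d = 92.2 mm

92.2


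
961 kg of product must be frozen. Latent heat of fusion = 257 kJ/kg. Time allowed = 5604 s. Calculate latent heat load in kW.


Q_lat = m * h_fg / t
Q_lat = 961 * 257 / 5604
Q_lat = 44.07 kW

44.07


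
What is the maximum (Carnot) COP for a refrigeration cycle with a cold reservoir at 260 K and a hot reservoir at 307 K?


dT = 307 - 260 = 47 K
COP_carnot = T_cold / dT = 260 / 47
COP_carnot = 5.532

5.532


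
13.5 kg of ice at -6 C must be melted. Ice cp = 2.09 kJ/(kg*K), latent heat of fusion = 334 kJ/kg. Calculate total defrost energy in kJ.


Sensible heat = cp * dT = 2.09 * 6 = 12.54 kJ/kg
Total per kg = 12.54 + 334 = 346.54 kJ/kg
Q = m * total = 13.5 * 346.54
Q = 4678.3 kJ

4678.3


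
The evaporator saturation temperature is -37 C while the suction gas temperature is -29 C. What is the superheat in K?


Superheat = T_suction - T_evap
Superheat = -29 - (-37)
Superheat = 8 K

8


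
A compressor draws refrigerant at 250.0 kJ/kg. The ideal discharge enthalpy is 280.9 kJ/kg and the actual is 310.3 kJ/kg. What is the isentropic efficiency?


dh_ideal = 280.9 - 250.0 = 30.9 kJ/kg
dh_actual = 310.3 - 250.0 = 60.3 kJ/kg
eta_s = dh_ideal / dh_actual = 30.9 / 60.3
eta_s = 0.5124

0.5124


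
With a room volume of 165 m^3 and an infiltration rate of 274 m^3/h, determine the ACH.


ACH = flow / volume
ACH = 274 / 165
ACH = 1.661

1.661


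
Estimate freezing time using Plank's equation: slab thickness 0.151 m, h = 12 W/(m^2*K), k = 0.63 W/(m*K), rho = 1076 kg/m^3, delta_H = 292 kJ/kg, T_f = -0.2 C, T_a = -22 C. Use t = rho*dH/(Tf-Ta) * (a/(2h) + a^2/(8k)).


dT = -0.2 - (-22) = 21.8 K
term1 = a/(2h) = 0.151/(2*12) = 0.006291666667
term2 = a^2/(8k) = 0.151^2/(8*0.63) = 0.004524007937
t = rho*dH*1000/dT * (term1 + term2)
t = 1076*292*1000/21.8 * (0.006291666667 + 0.004524007937)
t = 155881 s

155881


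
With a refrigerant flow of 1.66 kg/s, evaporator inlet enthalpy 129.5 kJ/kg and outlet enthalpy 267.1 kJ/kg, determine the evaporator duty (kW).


dh = 267.1 - 129.5 = 137.6 kJ/kg
Q_evap = m_dot * dh = 1.66 * 137.6
Q_evap = 228.42 kW

228.42


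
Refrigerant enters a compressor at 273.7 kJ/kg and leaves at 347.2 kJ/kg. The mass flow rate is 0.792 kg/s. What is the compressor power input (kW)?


dh = 347.2 - 273.7 = 73.5 kJ/kg
W = m_dot * dh = 0.792 * 73.5 = 58.21 kW

58.21


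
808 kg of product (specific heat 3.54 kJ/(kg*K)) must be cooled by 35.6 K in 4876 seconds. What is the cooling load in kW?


Q = m * cp * dT / t
Q = 808 * 3.54 * 35.6 / 4876
Q = 20.883 kW

20.883


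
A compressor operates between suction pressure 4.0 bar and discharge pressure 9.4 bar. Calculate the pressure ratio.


PR = P_high / P_low
PR = 9.4 / 4.0
PR = 2.35

2.35


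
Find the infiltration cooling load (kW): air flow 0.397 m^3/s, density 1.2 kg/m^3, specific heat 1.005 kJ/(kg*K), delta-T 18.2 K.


Q = V_dot * rho * cp * dT
Q = 0.397 * 1.2 * 1.005 * 18.2
Q = 8.714 kW

8.714


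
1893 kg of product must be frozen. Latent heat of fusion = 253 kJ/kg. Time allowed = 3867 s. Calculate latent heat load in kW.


Q_lat = m * h_fg / t
Q_lat = 1893 * 253 / 3867
Q_lat = 123.85 kW

123.85


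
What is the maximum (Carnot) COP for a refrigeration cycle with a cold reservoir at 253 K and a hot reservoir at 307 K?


dT = 307 - 253 = 54 K
COP_carnot = T_cold / dT = 253 / 54
COP_carnot = 4.685

4.685


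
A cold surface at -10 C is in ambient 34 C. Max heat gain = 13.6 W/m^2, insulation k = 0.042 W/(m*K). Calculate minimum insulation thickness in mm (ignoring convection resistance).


dT = 34 - (-10) = 44 K
thickness = k * dT / q_max * 1000
thickness = 0.042 * 44 / 13.6 * 1000
thickness = 135.9 mm

135.9


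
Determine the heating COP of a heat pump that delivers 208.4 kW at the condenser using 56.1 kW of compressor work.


COP_hp = Q_cond / W
COP_hp = 208.4 / 56.1
COP_hp = 3.715

3.715


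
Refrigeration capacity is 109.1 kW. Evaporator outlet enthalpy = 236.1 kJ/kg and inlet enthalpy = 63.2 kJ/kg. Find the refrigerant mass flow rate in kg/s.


dh = 236.1 - 63.2 = 172.9 kJ/kg
m_dot = Q / dh = 109.1 / 172.9 = 0.631 kg/s

0.631


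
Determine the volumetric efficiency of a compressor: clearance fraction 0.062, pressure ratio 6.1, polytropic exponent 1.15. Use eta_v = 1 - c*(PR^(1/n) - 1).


PR^(1/n) = 6.1^(1/1.15) = 4.81831855
eta_v = 1 - 0.062 * (4.81831855 - 1)
eta_v = 0.7633

0.7633


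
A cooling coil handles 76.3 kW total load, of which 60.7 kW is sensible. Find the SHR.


SHR = Q_sensible / Q_total
SHR = 60.7 / 76.3
SHR = 0.796

0.796


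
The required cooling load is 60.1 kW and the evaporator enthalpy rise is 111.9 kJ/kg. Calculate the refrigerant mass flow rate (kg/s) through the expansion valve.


m_dot = Q / dh
m_dot = 60.1 / 111.9
m_dot = 0.5371 kg/s

0.5371


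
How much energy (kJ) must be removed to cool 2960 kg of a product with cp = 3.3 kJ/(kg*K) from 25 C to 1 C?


dT = 25 - (1) = 24 K
Q = m * cp * dT = 2960 * 3.3 * 24
Q = 234432 kJ

234432


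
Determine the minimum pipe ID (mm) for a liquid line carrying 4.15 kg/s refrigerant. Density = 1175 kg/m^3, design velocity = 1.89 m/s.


A = m_dot / (rho * v) = 4.15 / (1175 * 1.89) = 0.001868738039 m^2
d = sqrt(4*A/pi) * 1000
d = 48.8 mm

48.8


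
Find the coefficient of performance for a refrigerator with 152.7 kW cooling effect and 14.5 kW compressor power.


COP = Q_evap / W
COP = 152.7 / 14.5
COP = 10.531

10.531


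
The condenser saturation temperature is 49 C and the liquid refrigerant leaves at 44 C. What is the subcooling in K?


Subcooling = T_cond - T_liquid
Subcooling = 49 - 44
Subcooling = 5 K

5


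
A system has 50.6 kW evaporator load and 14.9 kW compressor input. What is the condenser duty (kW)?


Q_cond = Q_evap + W
Q_cond = 50.6 + 14.9
Q_cond = 65.5 kW

65.5


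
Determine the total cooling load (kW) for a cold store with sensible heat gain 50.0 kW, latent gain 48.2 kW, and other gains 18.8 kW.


Q_total = Q_s + Q_l + Q_misc
Q_total = 50.0 + 48.2 + 18.8
Q_total = 117.0 kW

117.0


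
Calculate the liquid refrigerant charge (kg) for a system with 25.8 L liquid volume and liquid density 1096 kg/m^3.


Charge = V * rho / 1000
Charge = 25.8 * 1096 / 1000
Charge = 28.28 kg

28.28


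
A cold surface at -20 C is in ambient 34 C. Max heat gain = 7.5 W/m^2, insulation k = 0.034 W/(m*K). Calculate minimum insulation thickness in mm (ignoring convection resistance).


dT = 34 - (-20) = 54 K
thickness = k * dT / q_max * 1000
thickness = 0.034 * 54 / 7.5 * 1000
thickness = 244.8 mm

244.8


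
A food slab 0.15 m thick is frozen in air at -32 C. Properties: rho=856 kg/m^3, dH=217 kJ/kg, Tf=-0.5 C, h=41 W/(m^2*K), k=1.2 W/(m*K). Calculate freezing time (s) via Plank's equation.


dT = -0.5 - (-32) = 31.5 K
term1 = a/(2h) = 0.15/(2*41) = 0.001829268293
term2 = a^2/(8k) = 0.15^2/(8*1.2) = 0.00234375
t = rho*dH*1000/dT * (term1 + term2)
t = 856*217*1000/31.5 * (0.001829268293 + 0.00234375)
t = 24608 s

24608


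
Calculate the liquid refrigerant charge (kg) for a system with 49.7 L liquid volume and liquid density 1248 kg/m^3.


Charge = V * rho / 1000
Charge = 49.7 * 1248 / 1000
Charge = 62.03 kg

62.03


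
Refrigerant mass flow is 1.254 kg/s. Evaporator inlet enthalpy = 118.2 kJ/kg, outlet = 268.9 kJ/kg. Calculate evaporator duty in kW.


dh = 268.9 - 118.2 = 150.7 kJ/kg
Q_evap = m_dot * dh = 1.254 * 150.7
Q_evap = 188.98 kW

188.98


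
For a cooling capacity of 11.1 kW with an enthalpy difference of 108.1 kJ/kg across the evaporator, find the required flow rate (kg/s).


m_dot = Q / dh
m_dot = 11.1 / 108.1
m_dot = 0.1027 kg/s

0.1027


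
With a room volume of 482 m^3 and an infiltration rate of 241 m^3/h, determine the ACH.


ACH = flow / volume
ACH = 241 / 482
ACH = 0.5

0.5


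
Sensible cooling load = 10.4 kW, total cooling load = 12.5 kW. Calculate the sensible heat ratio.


SHR = Q_sensible / Q_total
SHR = 10.4 / 12.5
SHR = 0.832

0.832


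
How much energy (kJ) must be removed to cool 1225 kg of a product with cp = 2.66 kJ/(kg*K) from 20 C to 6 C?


dT = 20 - (6) = 14 K
Q = m * cp * dT = 1225 * 2.66 * 14
Q = 45619 kJ

45619


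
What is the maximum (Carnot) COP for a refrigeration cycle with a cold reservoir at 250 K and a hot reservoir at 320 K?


dT = 320 - 250 = 70 K
COP_carnot = T_cold / dT = 250 / 70
COP_carnot = 3.571

3.571


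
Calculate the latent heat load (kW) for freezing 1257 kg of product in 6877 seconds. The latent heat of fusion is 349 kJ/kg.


Q_lat = m * h_fg / t
Q_lat = 1257 * 349 / 6877
Q_lat = 63.79 kW

63.79


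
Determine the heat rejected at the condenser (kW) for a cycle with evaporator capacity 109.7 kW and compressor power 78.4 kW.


Q_cond = Q_evap + W
Q_cond = 109.7 + 78.4
Q_cond = 188.1 kW

188.1


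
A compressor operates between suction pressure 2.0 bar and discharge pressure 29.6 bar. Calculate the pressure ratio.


PR = P_high / P_low
PR = 29.6 / 2.0
PR = 14.8

14.8


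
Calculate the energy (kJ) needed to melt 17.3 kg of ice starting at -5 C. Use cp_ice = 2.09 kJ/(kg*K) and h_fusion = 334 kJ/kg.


Sensible heat = cp * dT = 2.09 * 5 = 10.45 kJ/kg
Total per kg = 10.45 + 334 = 344.45 kJ/kg
Q = m * total = 17.3 * 344.45
Q = 5959.0 kJ

5959.0


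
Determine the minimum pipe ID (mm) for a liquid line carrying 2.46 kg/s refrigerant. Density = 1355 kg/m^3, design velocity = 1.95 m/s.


A = m_dot / (rho * v) = 2.46 / (1355 * 1.95) = 0.0009310246949 m^2
d = sqrt(4*A/pi) * 1000
d = 34.4 mm

34.4


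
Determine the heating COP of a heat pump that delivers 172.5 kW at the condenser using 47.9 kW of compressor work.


COP_hp = Q_cond / W
COP_hp = 172.5 / 47.9
COP_hp = 3.601

3.601


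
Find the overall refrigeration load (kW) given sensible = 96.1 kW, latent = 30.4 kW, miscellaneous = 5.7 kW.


Q_total = Q_s + Q_l + Q_misc
Q_total = 96.1 + 30.4 + 5.7
Q_total = 132.2 kW

132.2


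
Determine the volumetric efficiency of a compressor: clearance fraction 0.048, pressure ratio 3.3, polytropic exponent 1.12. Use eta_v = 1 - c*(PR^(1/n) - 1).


PR^(1/n) = 3.3^(1/1.12) = 2.90374767
eta_v = 1 - 0.048 * (2.90374767 - 1)
eta_v = 0.9086

0.9086


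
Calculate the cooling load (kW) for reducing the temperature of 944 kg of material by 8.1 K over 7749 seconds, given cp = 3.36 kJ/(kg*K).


Q = m * cp * dT / t
Q = 944 * 3.36 * 8.1 / 7749
Q = 3.316 kW

3.316


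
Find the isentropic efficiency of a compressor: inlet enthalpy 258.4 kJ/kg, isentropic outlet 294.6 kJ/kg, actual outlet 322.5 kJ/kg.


dh_ideal = 294.6 - 258.4 = 36.2 kJ/kg
dh_actual = 322.5 - 258.4 = 64.1 kJ/kg
eta_s = dh_ideal / dh_actual = 36.2 / 64.1
eta_s = 0.5647

0.5647


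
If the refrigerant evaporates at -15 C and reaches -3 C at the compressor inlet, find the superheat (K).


Superheat = T_suction - T_evap
Superheat = -3 - (-15)
Superheat = 12 K

12


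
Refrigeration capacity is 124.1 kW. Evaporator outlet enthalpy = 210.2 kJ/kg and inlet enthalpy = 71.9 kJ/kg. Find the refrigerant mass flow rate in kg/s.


dh = 210.2 - 71.9 = 138.3 kJ/kg
m_dot = Q / dh = 124.1 / 138.3 = 0.8973 kg/s

0.8973


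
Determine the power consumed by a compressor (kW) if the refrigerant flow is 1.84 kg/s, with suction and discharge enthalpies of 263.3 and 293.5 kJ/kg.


dh = 293.5 - 263.3 = 30.2 kJ/kg
W = m_dot * dh = 1.84 * 30.2 = 55.57 kW

55.57


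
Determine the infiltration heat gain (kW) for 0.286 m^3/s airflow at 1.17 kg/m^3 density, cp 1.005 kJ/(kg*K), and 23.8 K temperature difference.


Q = V_dot * rho * cp * dT
Q = 0.286 * 1.17 * 1.005 * 23.8
Q = 8.004 kW

8.004


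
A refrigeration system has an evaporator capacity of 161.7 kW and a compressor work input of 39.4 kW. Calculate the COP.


COP = Q_evap / W
COP = 161.7 / 39.4
COP = 4.104

4.104


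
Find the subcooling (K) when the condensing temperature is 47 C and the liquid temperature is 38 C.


Subcooling = T_cond - T_liquid
Subcooling = 47 - 38
Subcooling = 9 K

9


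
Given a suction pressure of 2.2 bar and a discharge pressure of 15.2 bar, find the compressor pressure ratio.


PR = P_high / P_low
PR = 15.2 / 2.2
PR = 6.909

6.909


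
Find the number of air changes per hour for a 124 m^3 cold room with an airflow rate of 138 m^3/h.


ACH = flow / volume
ACH = 138 / 124
ACH = 1.113

1.113


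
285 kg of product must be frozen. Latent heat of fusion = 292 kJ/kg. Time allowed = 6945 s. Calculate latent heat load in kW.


Q_lat = m * h_fg / t
Q_lat = 285 * 292 / 6945
Q_lat = 11.98 kW

11.98


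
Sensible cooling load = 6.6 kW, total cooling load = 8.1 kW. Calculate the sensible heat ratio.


SHR = Q_sensible / Q_total
SHR = 6.6 / 8.1
SHR = 0.815

0.815


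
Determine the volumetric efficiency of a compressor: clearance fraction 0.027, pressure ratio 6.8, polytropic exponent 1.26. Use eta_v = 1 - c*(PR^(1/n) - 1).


PR^(1/n) = 6.8^(1/1.26) = 4.5784804
eta_v = 1 - 0.027 * (4.5784804 - 1)
eta_v = 0.9034

0.9034


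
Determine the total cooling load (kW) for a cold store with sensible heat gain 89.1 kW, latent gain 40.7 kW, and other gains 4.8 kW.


Q_total = Q_s + Q_l + Q_misc
Q_total = 89.1 + 40.7 + 4.8
Q_total = 134.6 kW

134.6


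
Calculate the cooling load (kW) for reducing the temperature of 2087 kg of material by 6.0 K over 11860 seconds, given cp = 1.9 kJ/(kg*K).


Q = m * cp * dT / t
Q = 2087 * 1.9 * 6.0 / 11860
Q = 2.006 kW

2.006


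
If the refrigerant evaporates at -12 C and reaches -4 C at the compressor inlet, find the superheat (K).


Superheat = T_suction - T_evap
Superheat = -4 - (-12)
Superheat = 8 K

8


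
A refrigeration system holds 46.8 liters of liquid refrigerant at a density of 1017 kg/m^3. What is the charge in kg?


Charge = V * rho / 1000
Charge = 46.8 * 1017 / 1000
Charge = 47.6 kg

47.6


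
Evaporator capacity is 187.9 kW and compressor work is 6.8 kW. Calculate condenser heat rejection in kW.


Q_cond = Q_evap + W
Q_cond = 187.9 + 6.8
Q_cond = 194.7 kW

194.7


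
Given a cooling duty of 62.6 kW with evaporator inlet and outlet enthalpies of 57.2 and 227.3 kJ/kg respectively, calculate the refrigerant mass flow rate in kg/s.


dh = 227.3 - 57.2 = 170.1 kJ/kg
m_dot = Q / dh = 62.6 / 170.1 = 0.368 kg/s

0.368


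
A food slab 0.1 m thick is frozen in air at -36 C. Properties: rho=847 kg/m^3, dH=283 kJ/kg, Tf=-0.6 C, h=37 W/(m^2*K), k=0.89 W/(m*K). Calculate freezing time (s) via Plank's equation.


dT = -0.6 - (-36) = 35.4 K
term1 = a/(2h) = 0.1/(2*37) = 0.001351351351
term2 = a^2/(8k) = 0.1^2/(8*0.89) = 0.001404494382
t = rho*dH*1000/dT * (term1 + term2)
t = 847*283*1000/35.4 * (0.001351351351 + 0.001404494382)
t = 18660 s

18660


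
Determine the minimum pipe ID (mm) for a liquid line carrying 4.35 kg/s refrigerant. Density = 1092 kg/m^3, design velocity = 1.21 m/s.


A = m_dot / (rho * v) = 4.35 / (1092 * 1.21) = 0.003292162383 m^2
d = sqrt(4*A/pi) * 1000
d = 64.7 mm

64.7


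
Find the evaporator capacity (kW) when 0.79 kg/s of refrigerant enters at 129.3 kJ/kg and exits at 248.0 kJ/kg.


dh = 248.0 - 129.3 = 118.7 kJ/kg
Q_evap = m_dot * dh = 0.79 * 118.7
Q_evap = 93.77 kW

93.77


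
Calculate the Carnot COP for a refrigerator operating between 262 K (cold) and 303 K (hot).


dT = 303 - 262 = 41 K
COP_carnot = T_cold / dT = 262 / 41
COP_carnot = 6.39

6.39


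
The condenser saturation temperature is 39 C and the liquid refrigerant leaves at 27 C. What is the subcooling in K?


Subcooling = T_cond - T_liquid
Subcooling = 39 - 27
Subcooling = 12 K

12


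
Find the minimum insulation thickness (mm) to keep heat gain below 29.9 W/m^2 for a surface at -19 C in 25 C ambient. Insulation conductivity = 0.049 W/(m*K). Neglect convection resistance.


dT = 25 - (-19) = 44 K
thickness = k * dT / q_max * 1000
thickness = 0.049 * 44 / 29.9 * 1000
thickness = 72.1 mm

72.1


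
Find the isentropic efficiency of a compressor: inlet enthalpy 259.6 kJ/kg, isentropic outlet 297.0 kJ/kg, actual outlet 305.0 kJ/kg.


dh_ideal = 297.0 - 259.6 = 37.4 kJ/kg
dh_actual = 305.0 - 259.6 = 45.4 kJ/kg
eta_s = dh_ideal / dh_actual = 37.4 / 45.4
eta_s = 0.8238

0.8238


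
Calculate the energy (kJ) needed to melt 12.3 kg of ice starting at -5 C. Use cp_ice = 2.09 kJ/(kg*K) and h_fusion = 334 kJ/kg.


Sensible heat = cp * dT = 2.09 * 5 = 10.45 kJ/kg
Total per kg = 10.45 + 334 = 344.45 kJ/kg
Q = m * total = 12.3 * 344.45
Q = 4236.7 kJ

4236.7


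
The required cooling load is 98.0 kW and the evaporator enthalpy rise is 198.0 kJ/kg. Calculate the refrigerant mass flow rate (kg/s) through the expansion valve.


m_dot = Q / dh
m_dot = 98.0 / 198.0
m_dot = 0.4949 kg/s

0.4949


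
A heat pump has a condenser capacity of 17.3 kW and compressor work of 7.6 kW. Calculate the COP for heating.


COP_hp = Q_cond / W
COP_hp = 17.3 / 7.6
COP_hp = 2.276

2.276


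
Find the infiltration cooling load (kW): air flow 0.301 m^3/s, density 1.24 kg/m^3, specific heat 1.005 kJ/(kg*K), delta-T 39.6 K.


Q = V_dot * rho * cp * dT
Q = 0.301 * 1.24 * 1.005 * 39.6
Q = 14.854 kW

14.854


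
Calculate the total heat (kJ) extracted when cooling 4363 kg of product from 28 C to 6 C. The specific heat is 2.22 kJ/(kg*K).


dT = 28 - (6) = 22 K
Q = m * cp * dT = 4363 * 2.22 * 22
Q = 213089 kJ

213089


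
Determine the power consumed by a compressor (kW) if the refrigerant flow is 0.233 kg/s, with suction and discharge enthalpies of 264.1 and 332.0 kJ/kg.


dh = 332.0 - 264.1 = 67.9 kJ/kg
W = m_dot * dh = 0.233 * 67.9 = 15.82 kW

15.82


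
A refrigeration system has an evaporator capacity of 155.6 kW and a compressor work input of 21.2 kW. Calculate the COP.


COP = Q_evap / W
COP = 155.6 / 21.2
COP = 7.34

7.34


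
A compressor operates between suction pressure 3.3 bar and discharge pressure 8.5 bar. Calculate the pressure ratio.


PR = P_high / P_low
PR = 8.5 / 3.3
PR = 2.576

2.576


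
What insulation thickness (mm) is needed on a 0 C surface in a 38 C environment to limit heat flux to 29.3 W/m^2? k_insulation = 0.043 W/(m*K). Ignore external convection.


dT = 38 - (0) = 38 K
thickness = k * dT / q_max * 1000
thickness = 0.043 * 38 / 29.3 * 1000
thickness = 55.8 mm

55.8


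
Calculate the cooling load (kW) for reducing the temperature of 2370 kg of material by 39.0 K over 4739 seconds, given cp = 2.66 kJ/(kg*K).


Q = m * cp * dT / t
Q = 2370 * 2.66 * 39.0 / 4739
Q = 51.881 kW

51.881


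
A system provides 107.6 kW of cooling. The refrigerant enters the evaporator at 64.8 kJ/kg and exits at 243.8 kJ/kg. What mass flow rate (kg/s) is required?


dh = 243.8 - 64.8 = 179.0 kJ/kg
m_dot = Q / dh = 107.6 / 179.0 = 0.6011 kg/s

0.6011


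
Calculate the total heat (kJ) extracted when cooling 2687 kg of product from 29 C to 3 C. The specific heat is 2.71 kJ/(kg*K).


dT = 29 - (3) = 26 K
Q = m * cp * dT = 2687 * 2.71 * 26
Q = 189326 kJ

189326


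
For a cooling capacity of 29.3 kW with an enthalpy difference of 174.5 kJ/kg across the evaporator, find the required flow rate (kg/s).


m_dot = Q / dh
m_dot = 29.3 / 174.5
m_dot = 0.1679 kg/s

0.1679


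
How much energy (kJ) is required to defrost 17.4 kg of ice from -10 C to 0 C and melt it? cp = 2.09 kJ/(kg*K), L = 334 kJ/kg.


Sensible heat = cp * dT = 2.09 * 10 = 20.9 kJ/kg
Total per kg = 20.9 + 334 = 354.9 kJ/kg
Q = m * total = 17.4 * 354.9
Q = 6175.3 kJ

6175.3


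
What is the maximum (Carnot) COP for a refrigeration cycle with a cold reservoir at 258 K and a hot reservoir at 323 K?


dT = 323 - 258 = 65 K
COP_carnot = T_cold / dT = 258 / 65
COP_carnot = 3.969

3.969


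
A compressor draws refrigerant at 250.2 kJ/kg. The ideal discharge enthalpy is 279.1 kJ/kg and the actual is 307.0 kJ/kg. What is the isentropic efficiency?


dh_ideal = 279.1 - 250.2 = 28.9 kJ/kg
dh_actual = 307.0 - 250.2 = 56.8 kJ/kg
eta_s = dh_ideal / dh_actual = 28.9 / 56.8
eta_s = 0.5088

0.5088


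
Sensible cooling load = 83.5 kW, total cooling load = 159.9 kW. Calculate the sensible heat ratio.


SHR = Q_sensible / Q_total
SHR = 83.5 / 159.9
SHR = 0.522

0.522


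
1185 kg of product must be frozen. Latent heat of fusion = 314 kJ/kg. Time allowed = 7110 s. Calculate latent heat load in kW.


Q_lat = m * h_fg / t
Q_lat = 1185 * 314 / 7110
Q_lat = 52.33 kW

52.33


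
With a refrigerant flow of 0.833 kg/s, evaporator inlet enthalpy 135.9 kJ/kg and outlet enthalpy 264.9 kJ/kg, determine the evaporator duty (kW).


dh = 264.9 - 135.9 = 129.0 kJ/kg
Q_evap = m_dot * dh = 0.833 * 129.0
Q_evap = 107.46 kW

107.46


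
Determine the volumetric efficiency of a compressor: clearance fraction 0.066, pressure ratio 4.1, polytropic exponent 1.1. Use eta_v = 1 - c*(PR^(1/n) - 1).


PR^(1/n) = 4.1^(1/1.1) = 3.60641942
eta_v = 1 - 0.066 * (3.60641942 - 1)
eta_v = 0.828

0.828


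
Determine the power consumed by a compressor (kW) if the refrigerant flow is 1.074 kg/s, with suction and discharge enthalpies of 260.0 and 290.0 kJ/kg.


dh = 290.0 - 260.0 = 30.0 kJ/kg
W = m_dot * dh = 1.074 * 30.0 = 32.22 kW

32.22


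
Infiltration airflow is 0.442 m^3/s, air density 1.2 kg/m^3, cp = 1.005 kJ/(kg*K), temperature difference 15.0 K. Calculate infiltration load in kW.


Q = V_dot * rho * cp * dT
Q = 0.442 * 1.2 * 1.005 * 15.0
Q = 7.996 kW

7.996


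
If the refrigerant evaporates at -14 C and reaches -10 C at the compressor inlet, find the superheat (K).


Superheat = T_suction - T_evap
Superheat = -10 - (-14)
Superheat = 4 K

4


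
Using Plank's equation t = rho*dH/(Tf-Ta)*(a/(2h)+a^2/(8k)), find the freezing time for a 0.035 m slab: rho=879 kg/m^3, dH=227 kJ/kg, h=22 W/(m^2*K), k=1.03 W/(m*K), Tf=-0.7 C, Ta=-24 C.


dT = -0.7 - (-24) = 23.3 K
term1 = a/(2h) = 0.035/(2*22) = 0.0007954545455
term2 = a^2/(8k) = 0.035^2/(8*1.03) = 0.0001486650485
t = rho*dH*1000/dT * (term1 + term2)
t = 879*227*1000/23.3 * (0.0007954545455 + 0.0001486650485)
t = 8085 s

8085


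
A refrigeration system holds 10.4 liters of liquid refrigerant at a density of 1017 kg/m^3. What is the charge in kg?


Charge = V * rho / 1000
Charge = 10.4 * 1017 / 1000
Charge = 10.58 kg

10.58


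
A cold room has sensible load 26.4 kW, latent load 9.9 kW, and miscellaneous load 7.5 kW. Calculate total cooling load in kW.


Q_total = Q_s + Q_l + Q_misc
Q_total = 26.4 + 9.9 + 7.5
Q_total = 43.8 kW

43.8


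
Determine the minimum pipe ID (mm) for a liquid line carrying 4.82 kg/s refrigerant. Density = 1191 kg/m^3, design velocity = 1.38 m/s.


A = m_dot / (rho * v) = 4.82 / (1191 * 1.38) = 0.002932622689 m^2
d = sqrt(4*A/pi) * 1000
d = 61.1 mm

61.1


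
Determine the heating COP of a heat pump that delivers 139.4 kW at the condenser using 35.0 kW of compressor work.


COP_hp = Q_cond / W
COP_hp = 139.4 / 35.0
COP_hp = 3.983

3.983


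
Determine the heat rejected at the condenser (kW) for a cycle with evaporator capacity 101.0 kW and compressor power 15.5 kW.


Q_cond = Q_evap + W
Q_cond = 101.0 + 15.5
Q_cond = 116.5 kW

116.5


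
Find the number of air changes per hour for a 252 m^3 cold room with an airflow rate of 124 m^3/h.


ACH = flow / volume
ACH = 124 / 252
ACH = 0.492

0.492


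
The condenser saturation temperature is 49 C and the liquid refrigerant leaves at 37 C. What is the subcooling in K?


Subcooling = T_cond - T_liquid
Subcooling = 49 - 37
Subcooling = 12 K

12


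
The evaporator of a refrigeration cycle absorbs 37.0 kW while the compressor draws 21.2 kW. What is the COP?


COP = Q_evap / W
COP = 37.0 / 21.2
COP = 1.745

1.745


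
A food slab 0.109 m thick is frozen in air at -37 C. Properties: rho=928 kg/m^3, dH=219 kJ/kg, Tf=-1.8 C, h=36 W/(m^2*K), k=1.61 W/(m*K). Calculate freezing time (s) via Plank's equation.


dT = -1.8 - (-37) = 35.2 K
term1 = a/(2h) = 0.109/(2*36) = 0.001513888889
term2 = a^2/(8k) = 0.109^2/(8*1.61) = 0.0009224378882
t = rho*dH*1000/dT * (term1 + term2)
t = 928*219*1000/35.2 * (0.001513888889 + 0.0009224378882)
t = 14066 s

14066


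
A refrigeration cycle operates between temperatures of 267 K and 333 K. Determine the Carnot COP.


dT = 333 - 267 = 66 K
COP_carnot = T_cold / dT = 267 / 66
COP_carnot = 4.045

4.045


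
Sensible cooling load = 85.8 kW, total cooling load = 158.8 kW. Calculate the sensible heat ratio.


SHR = Q_sensible / Q_total
SHR = 85.8 / 158.8
SHR = 0.54

0.54


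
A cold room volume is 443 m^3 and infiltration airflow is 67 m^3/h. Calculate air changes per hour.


ACH = flow / volume
ACH = 67 / 443
ACH = 0.151

0.151


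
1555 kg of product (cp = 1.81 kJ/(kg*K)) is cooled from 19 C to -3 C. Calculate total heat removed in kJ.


dT = 19 - (-3) = 22 K
Q = m * cp * dT = 1555 * 1.81 * 22
Q = 61920 kJ

61920


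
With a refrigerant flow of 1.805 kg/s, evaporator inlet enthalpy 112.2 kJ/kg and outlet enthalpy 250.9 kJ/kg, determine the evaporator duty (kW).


dh = 250.9 - 112.2 = 138.7 kJ/kg
Q_evap = m_dot * dh = 1.805 * 138.7
Q_evap = 250.35 kW

250.35


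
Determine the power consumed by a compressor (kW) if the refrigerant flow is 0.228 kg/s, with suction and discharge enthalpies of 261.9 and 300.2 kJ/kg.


dh = 300.2 - 261.9 = 38.3 kJ/kg
W = m_dot * dh = 0.228 * 38.3 = 8.73 kW

8.73


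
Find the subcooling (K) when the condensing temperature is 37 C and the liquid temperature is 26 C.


Subcooling = T_cond - T_liquid
Subcooling = 37 - 26
Subcooling = 11 K

11


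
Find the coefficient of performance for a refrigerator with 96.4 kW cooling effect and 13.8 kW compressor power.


COP = Q_evap / W
COP = 96.4 / 13.8
COP = 6.986

6.986


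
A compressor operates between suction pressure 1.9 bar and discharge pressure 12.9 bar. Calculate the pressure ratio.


PR = P_high / P_low
PR = 12.9 / 1.9
PR = 6.789

6.789


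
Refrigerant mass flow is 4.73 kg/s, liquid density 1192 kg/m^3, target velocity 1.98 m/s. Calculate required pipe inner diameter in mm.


A = m_dot / (rho * v) = 4.73 / (1192 * 1.98) = 0.002004101417 m^2
d = sqrt(4*A/pi) * 1000
d = 50.5 mm

50.5


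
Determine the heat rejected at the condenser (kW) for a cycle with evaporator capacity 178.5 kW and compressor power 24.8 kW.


Q_cond = Q_evap + W
Q_cond = 178.5 + 24.8
Q_cond = 203.3 kW

203.3


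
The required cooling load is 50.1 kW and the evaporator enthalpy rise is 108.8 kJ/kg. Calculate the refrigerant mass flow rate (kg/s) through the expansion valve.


m_dot = Q / dh
m_dot = 50.1 / 108.8
m_dot = 0.4605 kg/s

0.4605


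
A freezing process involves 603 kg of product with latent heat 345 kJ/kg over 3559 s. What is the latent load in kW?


Q_lat = m * h_fg / t
Q_lat = 603 * 345 / 3559
Q_lat = 58.45 kW

58.45


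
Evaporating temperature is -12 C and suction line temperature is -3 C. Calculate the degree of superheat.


Superheat = T_suction - T_evap
Superheat = -3 - (-12)
Superheat = 9 K

9


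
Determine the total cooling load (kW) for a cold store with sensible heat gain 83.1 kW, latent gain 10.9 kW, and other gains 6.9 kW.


Q_total = Q_s + Q_l + Q_misc
Q_total = 83.1 + 10.9 + 6.9
Q_total = 100.9 kW

100.9


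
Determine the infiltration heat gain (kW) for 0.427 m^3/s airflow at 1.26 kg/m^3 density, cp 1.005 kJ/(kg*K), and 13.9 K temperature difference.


Q = V_dot * rho * cp * dT
Q = 0.427 * 1.26 * 1.005 * 13.9
Q = 7.516 kW

7.516


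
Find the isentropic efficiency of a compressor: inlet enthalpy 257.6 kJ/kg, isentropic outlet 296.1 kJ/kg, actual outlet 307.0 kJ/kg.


dh_ideal = 296.1 - 257.6 = 38.5 kJ/kg
dh_actual = 307.0 - 257.6 = 49.4 kJ/kg
eta_s = dh_ideal / dh_actual = 38.5 / 49.4
eta_s = 0.7794

0.7794


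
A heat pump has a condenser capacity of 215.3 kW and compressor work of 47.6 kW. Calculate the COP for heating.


COP_hp = Q_cond / W
COP_hp = 215.3 / 47.6
COP_hp = 4.523

4.523


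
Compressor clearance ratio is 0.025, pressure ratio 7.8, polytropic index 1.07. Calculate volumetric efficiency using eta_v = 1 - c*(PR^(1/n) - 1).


PR^(1/n) = 7.8^(1/1.07) = 6.81919757
eta_v = 1 - 0.025 * (6.81919757 - 1)
eta_v = 0.8545

0.8545


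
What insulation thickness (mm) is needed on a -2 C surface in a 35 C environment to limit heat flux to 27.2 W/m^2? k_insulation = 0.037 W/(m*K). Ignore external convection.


dT = 35 - (-2) = 37 K
thickness = k * dT / q_max * 1000
thickness = 0.037 * 37 / 27.2 * 1000
thickness = 50.3 mm

50.3


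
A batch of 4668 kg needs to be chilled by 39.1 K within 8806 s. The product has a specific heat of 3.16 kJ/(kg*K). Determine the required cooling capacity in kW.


Q = m * cp * dT / t
Q = 4668 * 3.16 * 39.1 / 8806
Q = 65.496 kW

65.496


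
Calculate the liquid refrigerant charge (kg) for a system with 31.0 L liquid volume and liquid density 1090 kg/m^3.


Charge = V * rho / 1000
Charge = 31.0 * 1090 / 1000
Charge = 33.79 kg

33.79


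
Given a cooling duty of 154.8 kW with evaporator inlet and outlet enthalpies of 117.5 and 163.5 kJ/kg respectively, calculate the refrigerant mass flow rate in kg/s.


dh = 163.5 - 117.5 = 46.0 kJ/kg
m_dot = Q / dh = 154.8 / 46.0 = 3.3652 kg/s

3.3652


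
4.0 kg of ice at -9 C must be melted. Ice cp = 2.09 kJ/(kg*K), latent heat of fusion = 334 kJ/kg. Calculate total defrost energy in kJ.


Sensible heat = cp * dT = 2.09 * 9 = 18.81 kJ/kg
Total per kg = 18.81 + 334 = 352.81 kJ/kg
Q = m * total = 4.0 * 352.81
Q = 1411.2 kJ

1411.2


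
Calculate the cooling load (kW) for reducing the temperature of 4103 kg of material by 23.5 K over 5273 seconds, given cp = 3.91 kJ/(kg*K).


Q = m * cp * dT / t
Q = 4103 * 3.91 * 23.5 / 5273
Q = 71.497 kW

71.497


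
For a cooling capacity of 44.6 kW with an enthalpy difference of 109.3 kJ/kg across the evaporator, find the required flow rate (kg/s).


m_dot = Q / dh
m_dot = 44.6 / 109.3
m_dot = 0.4081 kg/s

0.4081


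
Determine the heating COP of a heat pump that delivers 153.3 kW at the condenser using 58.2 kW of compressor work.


COP_hp = Q_cond / W
COP_hp = 153.3 / 58.2
COP_hp = 2.634

2.634


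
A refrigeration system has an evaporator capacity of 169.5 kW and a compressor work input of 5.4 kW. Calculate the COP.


COP = Q_evap / W
COP = 169.5 / 5.4
COP = 31.389

31.389


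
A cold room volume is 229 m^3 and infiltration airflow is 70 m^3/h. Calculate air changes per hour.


ACH = flow / volume
ACH = 70 / 229
ACH = 0.306

0.306


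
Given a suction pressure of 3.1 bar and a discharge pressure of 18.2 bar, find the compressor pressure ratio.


PR = P_high / P_low
PR = 18.2 / 3.1
PR = 5.871

5.871


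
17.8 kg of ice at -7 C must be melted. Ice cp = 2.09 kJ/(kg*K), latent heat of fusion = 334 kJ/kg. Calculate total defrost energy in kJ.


Sensible heat = cp * dT = 2.09 * 7 = 14.63 kJ/kg
Total per kg = 14.63 + 334 = 348.63 kJ/kg
Q = m * total = 17.8 * 348.63
Q = 6205.6 kJ

6205.6
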